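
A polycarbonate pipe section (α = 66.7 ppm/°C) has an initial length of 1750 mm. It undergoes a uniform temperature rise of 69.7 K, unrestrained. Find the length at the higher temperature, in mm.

1758.1 mm

ΔL = α·L₀·ΔT = 66.7×10⁻⁶ × 1750 mm × 69.70 K = 8.14 mm.
L = L₀ + ΔL = 1750 + 8.14 = 1758.1 mm.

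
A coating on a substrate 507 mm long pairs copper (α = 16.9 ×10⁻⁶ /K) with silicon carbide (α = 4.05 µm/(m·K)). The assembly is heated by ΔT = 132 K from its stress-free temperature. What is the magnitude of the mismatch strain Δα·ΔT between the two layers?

1.70×10⁻³

Δα = |16.9 − 4.05|×10⁻⁶/K = 12.8×10⁻⁶/K.
Mismatch strain = Δα·ΔT = 12.8×10⁻⁶ × 132.0 = 1.70×10⁻³.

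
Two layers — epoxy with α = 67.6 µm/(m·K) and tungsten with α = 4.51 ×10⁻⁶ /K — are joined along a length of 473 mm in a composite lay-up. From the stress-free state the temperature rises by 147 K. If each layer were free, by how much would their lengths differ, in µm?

Δα = |67.6 − 4.51|×10⁻⁶/K = 63.1×10⁻⁶/K.
ΔL_mismatch = Δα·L·ΔT = 63.1×10⁻⁶ × 473.0 mm × 147.0 K = 4390 µm.

4390 µm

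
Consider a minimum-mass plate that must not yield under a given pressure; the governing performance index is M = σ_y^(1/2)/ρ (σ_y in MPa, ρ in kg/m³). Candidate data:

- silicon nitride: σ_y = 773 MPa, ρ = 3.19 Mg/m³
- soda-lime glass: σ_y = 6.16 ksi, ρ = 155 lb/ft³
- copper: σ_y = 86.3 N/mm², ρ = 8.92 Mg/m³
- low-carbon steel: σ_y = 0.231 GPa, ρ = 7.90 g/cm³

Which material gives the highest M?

After converting to SI:
  silicon nitride: σ_y = 773.0 MPa, ρ = 3190 kg/m³
  soda-lime glass: σ_y = 42.47 MPa, ρ = 2483 kg/m³
  copper: σ_y = 86.30 MPa, ρ = 8920 kg/m³
  low-carbon steel: σ_y = 231.0 MPa, ρ = 7900 kg/m³
  silicon nitride: M = 8.72×10⁻³
  soda-lime glass: M = 2.62×10⁻³
  low-carbon steel: M = 1.92×10⁻³
  copper: M = 1.04×10⁻³
Silicon nitride has the largest M.

silicon nitride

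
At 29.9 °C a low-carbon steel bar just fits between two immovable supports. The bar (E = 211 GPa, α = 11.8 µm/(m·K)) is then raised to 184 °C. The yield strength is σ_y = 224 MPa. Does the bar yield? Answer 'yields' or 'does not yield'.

ΔT = 154.1 K. Constrained thermal stress σ = E·α·ΔT = 211.0×10³ MPa × 11.8×10⁻⁶ × 154.1 = 384 MPa (compressive).
Compare to σ_y = 224 MPa: σ ≥ σ_y, so it yields.

yields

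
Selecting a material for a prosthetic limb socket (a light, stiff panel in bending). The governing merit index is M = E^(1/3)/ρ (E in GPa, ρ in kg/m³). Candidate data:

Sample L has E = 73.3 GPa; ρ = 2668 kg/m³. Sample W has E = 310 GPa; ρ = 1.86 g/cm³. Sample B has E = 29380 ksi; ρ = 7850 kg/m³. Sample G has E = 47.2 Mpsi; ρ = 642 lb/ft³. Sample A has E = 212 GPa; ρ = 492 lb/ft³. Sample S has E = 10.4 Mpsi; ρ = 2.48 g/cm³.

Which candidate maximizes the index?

Normalizing units and computing the index:
  sample L: E = 73.30 GPa, ρ = 2668 kg/m³
  sample W: E = 310.0 GPa, ρ = 1860 kg/m³
  sample B: E = 202.6 GPa, ρ = 7850 kg/m³
  sample G: E = 325.4 GPa, ρ = 10280 kg/m³
  sample A: E = 212.0 GPa, ρ = 7881 kg/m³
  sample S: E = 71.71 GPa, ρ = 2480 kg/m³
  sample W: M = 3.64×10⁻³
  sample S: M = 1.68×10⁻³
  sample L: M = 1.57×10⁻³
  sample A: M = 0.757×10⁻³
  sample B: M = 0.748×10⁻³
  sample G: M = 0.669×10⁻³
Sample W has the largest M.

sample W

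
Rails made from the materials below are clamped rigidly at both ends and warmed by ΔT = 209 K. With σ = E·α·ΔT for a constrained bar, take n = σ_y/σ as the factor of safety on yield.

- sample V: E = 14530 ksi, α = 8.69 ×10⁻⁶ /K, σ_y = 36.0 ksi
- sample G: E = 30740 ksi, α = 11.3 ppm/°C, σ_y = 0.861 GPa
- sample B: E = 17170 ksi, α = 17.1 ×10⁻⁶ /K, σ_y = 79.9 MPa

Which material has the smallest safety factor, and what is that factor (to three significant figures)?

In consistent units (E in GPa, α in ×10⁻⁶/K, σ_y in MPa):
  sample V: E = 100.2, α = 8.69, σ_y = 248.2 → σ = 182 MPa, n = 1.36
  sample G: E = 211.9, α = 11.3, σ_y = 861.0 → σ = 501 MPa, n = 1.72
  sample B: E = 118.4, α = 17.1, σ_y = 79.90 → σ = 423 MPa, n = 0.189
Sample B has the lowest safety factor, n = 0.189.

sample B, n = 0.189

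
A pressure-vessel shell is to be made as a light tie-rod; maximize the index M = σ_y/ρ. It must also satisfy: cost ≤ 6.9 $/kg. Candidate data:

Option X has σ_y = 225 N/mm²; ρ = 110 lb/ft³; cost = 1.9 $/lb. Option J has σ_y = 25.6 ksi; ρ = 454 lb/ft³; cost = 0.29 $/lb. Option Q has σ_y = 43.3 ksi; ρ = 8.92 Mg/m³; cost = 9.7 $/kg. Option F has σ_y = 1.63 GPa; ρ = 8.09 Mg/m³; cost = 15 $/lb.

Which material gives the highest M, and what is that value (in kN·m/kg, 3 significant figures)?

Screen on constraints: cost ≤ 6.9 $/kg. Survivors: option X, option J.
After converting to SI:
  option X: σ_y = 225.0 MPa, ρ = 1762 kg/m³
  option J: σ_y = 176.5 MPa, ρ = 7272 kg/m³
  option X: M = 128 kN·m/kg
  option J: M = 24.3 kN·m/kg
The maximum is for option X.

option X, M = 128 kN·m/kg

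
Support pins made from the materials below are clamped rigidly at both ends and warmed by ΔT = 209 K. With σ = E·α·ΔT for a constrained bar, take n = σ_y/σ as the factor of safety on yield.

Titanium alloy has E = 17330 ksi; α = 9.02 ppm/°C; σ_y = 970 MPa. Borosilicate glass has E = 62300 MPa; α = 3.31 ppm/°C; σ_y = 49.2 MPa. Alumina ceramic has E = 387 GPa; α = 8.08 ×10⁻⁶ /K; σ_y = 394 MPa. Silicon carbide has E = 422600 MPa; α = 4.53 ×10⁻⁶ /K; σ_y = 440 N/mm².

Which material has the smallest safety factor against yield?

Per material, after unit conversion:
  titanium alloy: E = 119.5, α = 9.02, σ_y = 970.0 → σ = 225 MPa, n = 4.31
  borosilicate glass: E = 62.30, α = 3.31, σ_y = 49.20 → σ = 43.1 MPa, n = 1.14
  alumina ceramic: E = 387.0, α = 8.08, σ_y = 394.0 → σ = 654 MPa, n = 0.603
  silicon carbide: E = 422.6, α = 4.53, σ_y = 440.0 → σ = 400 MPa, n = 1.10
The minimum is alumina ceramic at n = 0.603.

alumina ceramic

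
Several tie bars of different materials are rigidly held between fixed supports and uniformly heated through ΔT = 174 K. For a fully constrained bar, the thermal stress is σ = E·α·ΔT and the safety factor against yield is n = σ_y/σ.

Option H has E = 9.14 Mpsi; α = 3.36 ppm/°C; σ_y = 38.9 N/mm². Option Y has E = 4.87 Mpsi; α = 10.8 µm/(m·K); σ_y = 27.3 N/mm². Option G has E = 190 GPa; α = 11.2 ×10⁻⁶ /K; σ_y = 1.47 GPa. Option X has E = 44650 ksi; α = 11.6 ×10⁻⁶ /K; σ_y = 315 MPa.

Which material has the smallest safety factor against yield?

Per material, after unit conversion:
  option H: E = 63.02, α = 3.36, σ_y = 38.90 → σ = 36.8 MPa, n = 1.06
  option Y: E = 33.58, α = 10.8, σ_y = 27.30 → σ = 63.1 MPa, n = 0.433
  option G: E = 190.0, α = 11.2, σ_y = 1470 → σ = 370 MPa, n = 3.97
  option X: E = 307.9, α = 11.6, σ_y = 315.0 → σ = 621 MPa, n = 0.507
Smallest n: option Y with n = 0.433.

option Y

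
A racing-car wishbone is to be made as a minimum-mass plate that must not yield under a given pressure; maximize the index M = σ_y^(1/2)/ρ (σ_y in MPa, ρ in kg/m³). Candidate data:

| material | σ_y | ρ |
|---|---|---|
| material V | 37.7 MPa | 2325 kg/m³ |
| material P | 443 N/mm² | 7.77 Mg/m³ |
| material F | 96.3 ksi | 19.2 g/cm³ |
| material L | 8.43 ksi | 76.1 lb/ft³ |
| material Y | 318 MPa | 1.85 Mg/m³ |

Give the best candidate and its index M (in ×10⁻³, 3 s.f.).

material Y, M = 9.64×10⁻³

Putting every candidate on a common basis:
  material V: σ_y = 37.70 MPa, ρ = 2325 kg/m³
  material P: σ_y = 443.0 MPa, ρ = 7770 kg/m³
  material F: σ_y = 664.0 MPa, ρ = 19200 kg/m³
  material L: σ_y = 58.12 MPa, ρ = 1219 kg/m³
  material Y: σ_y = 318.0 MPa, ρ = 1850 kg/m³
  material Y: M = 9.64×10⁻³
  material L: M = 6.25×10⁻³
  material P: M = 2.71×10⁻³
  material V: M = 2.64×10⁻³
  material F: M = 1.34×10⁻³
Material Y has the largest M.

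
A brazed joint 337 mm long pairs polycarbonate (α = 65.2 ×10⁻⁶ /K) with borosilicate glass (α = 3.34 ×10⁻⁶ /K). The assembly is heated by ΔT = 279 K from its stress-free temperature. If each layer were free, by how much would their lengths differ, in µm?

Δα = |65.2 − 3.34|×10⁻⁶/K = 61.9×10⁻⁶/K.
ΔL_mismatch = Δα·L·ΔT = 61.9×10⁻⁶ × 337.0 mm × 279.0 K = 5820 µm.

5820 µm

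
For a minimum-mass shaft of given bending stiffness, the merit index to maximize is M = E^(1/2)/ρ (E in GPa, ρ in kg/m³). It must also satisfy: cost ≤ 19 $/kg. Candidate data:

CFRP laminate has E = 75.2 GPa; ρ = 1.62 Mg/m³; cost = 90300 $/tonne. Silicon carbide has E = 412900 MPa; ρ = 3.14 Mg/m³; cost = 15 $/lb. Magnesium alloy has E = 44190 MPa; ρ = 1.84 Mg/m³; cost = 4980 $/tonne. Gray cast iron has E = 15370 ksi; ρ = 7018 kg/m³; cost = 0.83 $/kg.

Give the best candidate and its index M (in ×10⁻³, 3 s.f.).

magnesium alloy, M = 3.61×10⁻³

Screen on constraints: cost ≤ 19 $/kg. Survivors: magnesium alloy, gray cast iron.
Normalizing units and computing the index:
  magnesium alloy: E = 44.19 GPa, ρ = 1840 kg/m³
  gray cast iron: E = 106.0 GPa, ρ = 7018 kg/m³
  magnesium alloy: M = 3.61×10⁻³
  gray cast iron: M = 1.47×10⁻³
Highest index: magnesium alloy.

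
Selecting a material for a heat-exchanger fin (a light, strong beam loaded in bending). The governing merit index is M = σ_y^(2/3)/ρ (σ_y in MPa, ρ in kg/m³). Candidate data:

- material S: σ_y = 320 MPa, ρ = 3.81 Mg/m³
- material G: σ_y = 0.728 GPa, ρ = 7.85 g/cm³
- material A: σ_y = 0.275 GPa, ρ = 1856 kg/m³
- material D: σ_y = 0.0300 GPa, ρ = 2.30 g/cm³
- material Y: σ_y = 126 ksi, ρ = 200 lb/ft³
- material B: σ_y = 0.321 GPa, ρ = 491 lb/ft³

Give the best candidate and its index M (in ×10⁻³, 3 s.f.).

After converting to SI:
  material S: σ_y = 320.0 MPa, ρ = 3810 kg/m³
  material G: σ_y = 728.0 MPa, ρ = 7850 kg/m³
  material A: σ_y = 275.0 MPa, ρ = 1856 kg/m³
  material D: σ_y = 30.00 MPa, ρ = 2300 kg/m³
  material Y: σ_y = 868.7 MPa, ρ = 3204 kg/m³
  material B: σ_y = 321.0 MPa, ρ = 7865 kg/m³
  material Y: M = 28.4×10⁻³
  material A: M = 22.8×10⁻³
  material S: M = 12.3×10⁻³
  material G: M = 10.3×10⁻³
  material B: M = 5.96×10⁻³
  material D: M = 4.20×10⁻³
Highest index: material Y.

material Y, M = 28.4×10⁻³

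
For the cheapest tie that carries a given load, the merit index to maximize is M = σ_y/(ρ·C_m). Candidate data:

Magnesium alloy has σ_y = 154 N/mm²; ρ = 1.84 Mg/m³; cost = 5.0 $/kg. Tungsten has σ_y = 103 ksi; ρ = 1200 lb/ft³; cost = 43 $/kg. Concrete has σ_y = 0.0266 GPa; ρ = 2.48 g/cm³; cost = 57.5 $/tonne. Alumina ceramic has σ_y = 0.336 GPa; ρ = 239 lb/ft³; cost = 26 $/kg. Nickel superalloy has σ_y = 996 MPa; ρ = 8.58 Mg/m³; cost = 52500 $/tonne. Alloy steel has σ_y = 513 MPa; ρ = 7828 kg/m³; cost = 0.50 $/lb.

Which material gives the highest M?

concrete

Putting every candidate on a common basis:
  magnesium alloy: σ_y = 154.0 MPa, ρ = 1840 kg/m³, cost = 5.000 $/kg
  tungsten: σ_y = 710.2 MPa, ρ = 19220 kg/m³, cost = 43.00 $/kg
  concrete: σ_y = 26.60 MPa, ρ = 2480 kg/m³, cost = 0.05750 $/kg
  alumina ceramic: σ_y = 336.0 MPa, ρ = 3828 kg/m³, cost = 26.00 $/kg
  nickel superalloy: σ_y = 996.0 MPa, ρ = 8580 kg/m³, cost = 52.50 $/kg
  alloy steel: σ_y = 513.0 MPa, ρ = 7828 kg/m³, cost = 1.102 $/kg
  concrete: M = 187 kN·m per $
  alloy steel: M = 59.5 kN·m per $
  magnesium alloy: M = 16.7 kN·m per $
  alumina ceramic: M = 3.38 kN·m per $
  nickel superalloy: M = 2.21 kN·m per $
  tungsten: M = 0.859 kN·m per $
Concrete has the largest M.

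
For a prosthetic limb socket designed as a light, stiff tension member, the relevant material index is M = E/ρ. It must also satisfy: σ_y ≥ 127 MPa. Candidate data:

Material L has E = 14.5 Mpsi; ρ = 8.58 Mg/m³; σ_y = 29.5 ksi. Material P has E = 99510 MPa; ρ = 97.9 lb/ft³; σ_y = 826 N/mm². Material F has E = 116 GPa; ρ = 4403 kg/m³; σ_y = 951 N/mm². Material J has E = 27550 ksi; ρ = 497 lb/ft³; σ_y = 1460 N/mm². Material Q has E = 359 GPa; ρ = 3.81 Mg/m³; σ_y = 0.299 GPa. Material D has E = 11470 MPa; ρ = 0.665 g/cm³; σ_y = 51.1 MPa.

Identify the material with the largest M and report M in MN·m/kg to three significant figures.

material Q, M = 94.2 MN·m/kg

Screen on constraints: σ_y ≥ 127 MPa. Survivors: material L, material P, material F, material J, material Q.
In SI units:
  material L: E = 99.97 GPa, ρ = 8580 kg/m³
  material P: E = 99.51 GPa, ρ = 1568 kg/m³
  material F: E = 116.0 GPa, ρ = 4403 kg/m³
  material J: E = 190.0 GPa, ρ = 7961 kg/m³
  material Q: E = 359.0 GPa, ρ = 3810 kg/m³
  material Q: M = 94.2 MN·m/kg
  material P: M = 63.5 MN·m/kg
  material F: M = 26.3 MN·m/kg
  material J: M = 23.9 MN·m/kg
  material L: M = 11.7 MN·m/kg
Highest index: material Q.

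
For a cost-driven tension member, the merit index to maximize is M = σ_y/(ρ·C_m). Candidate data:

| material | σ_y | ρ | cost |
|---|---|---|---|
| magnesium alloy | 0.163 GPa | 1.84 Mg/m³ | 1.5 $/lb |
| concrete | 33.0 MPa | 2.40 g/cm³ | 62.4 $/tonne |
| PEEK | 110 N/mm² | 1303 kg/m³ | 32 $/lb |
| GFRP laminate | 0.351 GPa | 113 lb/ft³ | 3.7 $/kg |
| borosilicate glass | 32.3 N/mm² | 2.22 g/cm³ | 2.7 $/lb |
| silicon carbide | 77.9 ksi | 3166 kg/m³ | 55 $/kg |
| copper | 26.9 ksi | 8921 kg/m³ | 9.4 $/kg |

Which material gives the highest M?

concrete

After converting to SI:
  magnesium alloy: σ_y = 163.0 MPa, ρ = 1840 kg/m³, cost = 3.307 $/kg
  concrete: σ_y = 33.00 MPa, ρ = 2400 kg/m³, cost = 0.06240 $/kg
  PEEK: σ_y = 110.0 MPa, ρ = 1303 kg/m³, cost = 70.55 $/kg
  GFRP laminate: σ_y = 351.0 MPa, ρ = 1810 kg/m³, cost = 3.700 $/kg
  borosilicate glass: σ_y = 32.30 MPa, ρ = 2220 kg/m³, cost = 5.952 $/kg
  silicon carbide: σ_y = 537.1 MPa, ρ = 3166 kg/m³, cost = 55.00 $/kg
  copper: σ_y = 185.5 MPa, ρ = 8921 kg/m³, cost = 9.400 $/kg
  concrete: M = 220 kN·m per $
  GFRP laminate: M = 52.4 kN·m per $
  magnesium alloy: M = 26.8 kN·m per $
  silicon carbide: M = 3.08 kN·m per $
  borosilicate glass: M = 2.44 kN·m per $
  copper: M = 2.21 kN·m per $
  PEEK: M = 1.20 kN·m per $
Concrete has the largest M.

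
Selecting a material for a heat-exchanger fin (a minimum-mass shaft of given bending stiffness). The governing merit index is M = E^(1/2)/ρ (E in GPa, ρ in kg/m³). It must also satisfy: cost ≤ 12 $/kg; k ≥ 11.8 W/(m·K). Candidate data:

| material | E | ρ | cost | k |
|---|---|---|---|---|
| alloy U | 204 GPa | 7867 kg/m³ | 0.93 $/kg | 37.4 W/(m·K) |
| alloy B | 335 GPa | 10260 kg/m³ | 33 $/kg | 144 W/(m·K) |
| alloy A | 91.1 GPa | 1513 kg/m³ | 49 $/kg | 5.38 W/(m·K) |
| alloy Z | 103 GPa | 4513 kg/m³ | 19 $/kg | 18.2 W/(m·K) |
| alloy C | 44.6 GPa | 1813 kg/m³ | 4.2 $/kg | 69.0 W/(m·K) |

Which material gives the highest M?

alloy C

Screen on constraints: cost ≤ 12 $/kg; k ≥ 11.8 W/(m·K). Survivors: alloy U, alloy C.
Computing M directly (units already consistent):
  alloy C: M = 3.68×10⁻³
  alloy U: M = 1.82×10⁻³
Alloy C ranks first.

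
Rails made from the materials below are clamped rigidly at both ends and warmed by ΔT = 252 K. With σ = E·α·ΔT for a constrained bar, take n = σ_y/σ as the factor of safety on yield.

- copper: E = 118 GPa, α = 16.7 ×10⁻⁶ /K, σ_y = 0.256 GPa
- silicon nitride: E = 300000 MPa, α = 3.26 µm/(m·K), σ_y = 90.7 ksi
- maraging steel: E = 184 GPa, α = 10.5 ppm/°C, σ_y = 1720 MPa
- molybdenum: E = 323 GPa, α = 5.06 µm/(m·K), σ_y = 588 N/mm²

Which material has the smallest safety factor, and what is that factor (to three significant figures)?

copper, n = 0.516

Converting E to GPa, α to ×10⁻⁶/K, σ_y to MPa, then σ and n for each:
  copper: E = 118.0, α = 16.7, σ_y = 256.0 → σ = 497 MPa, n = 0.516
  silicon nitride: E = 300.0, α = 3.26, σ_y = 625.4 → σ = 246 MPa, n = 2.54
  maraging steel: E = 184.0, α = 10.5, σ_y = 1720 → σ = 487 MPa, n = 3.53
  molybdenum: E = 323.0, α = 5.06, σ_y = 588.0 → σ = 412 MPa, n = 1.43
The minimum is copper at n = 0.516.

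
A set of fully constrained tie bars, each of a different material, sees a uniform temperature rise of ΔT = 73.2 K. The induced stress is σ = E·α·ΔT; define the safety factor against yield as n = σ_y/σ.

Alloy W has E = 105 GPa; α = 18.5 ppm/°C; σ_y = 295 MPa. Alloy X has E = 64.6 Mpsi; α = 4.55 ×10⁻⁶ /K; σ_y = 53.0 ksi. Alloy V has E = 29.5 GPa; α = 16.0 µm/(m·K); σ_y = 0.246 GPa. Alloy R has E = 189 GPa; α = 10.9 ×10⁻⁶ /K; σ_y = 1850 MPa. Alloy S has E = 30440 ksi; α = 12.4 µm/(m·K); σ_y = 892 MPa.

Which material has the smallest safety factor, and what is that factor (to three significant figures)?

With everything in SI (GPa, ×10⁻⁶/K, MPa):
  alloy W: E = 105.0, α = 18.5, σ_y = 295.0 → σ = 142 MPa, n = 2.07
  alloy X: E = 445.4, α = 4.55, σ_y = 365.4 → σ = 148 MPa, n = 2.46
  alloy V: E = 29.50, α = 16.0, σ_y = 246.0 → σ = 34.6 MPa, n = 7.12
  alloy R: E = 189.0, α = 10.9, σ_y = 1850 → σ = 151 MPa, n = 12.3
  alloy S: E = 209.9, α = 12.4, σ_y = 892.0 → σ = 191 MPa, n = 4.68
The minimum is alloy W at n = 2.07.

alloy W, n = 2.07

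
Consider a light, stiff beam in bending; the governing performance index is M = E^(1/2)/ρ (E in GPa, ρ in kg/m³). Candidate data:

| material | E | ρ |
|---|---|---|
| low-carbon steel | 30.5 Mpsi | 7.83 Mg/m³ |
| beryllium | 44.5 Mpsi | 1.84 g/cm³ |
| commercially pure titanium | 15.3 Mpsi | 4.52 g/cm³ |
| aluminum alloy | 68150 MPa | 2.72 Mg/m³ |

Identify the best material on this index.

beryllium

Normalizing units and computing the index:
  low-carbon steel: E = 210.3 GPa, ρ = 7830 kg/m³
  beryllium: E = 306.8 GPa, ρ = 1840 kg/m³
  commercially pure titanium: E = 105.5 GPa, ρ = 4520 kg/m³
  aluminum alloy: E = 68.15 GPa, ρ = 2720 kg/m³
  beryllium: M = 9.52×10⁻³
  aluminum alloy: M = 3.04×10⁻³
  commercially pure titanium: M = 2.27×10⁻³
  low-carbon steel: M = 1.85×10⁻³
Highest index: beryllium.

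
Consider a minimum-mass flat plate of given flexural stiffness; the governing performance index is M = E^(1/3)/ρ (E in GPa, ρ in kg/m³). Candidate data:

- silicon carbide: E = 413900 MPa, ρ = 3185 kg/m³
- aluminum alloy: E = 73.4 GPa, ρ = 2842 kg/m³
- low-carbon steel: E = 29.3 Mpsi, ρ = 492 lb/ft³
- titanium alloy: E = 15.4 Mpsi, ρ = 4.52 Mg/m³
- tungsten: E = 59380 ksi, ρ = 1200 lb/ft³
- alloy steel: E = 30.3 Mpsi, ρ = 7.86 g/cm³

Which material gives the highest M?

Normalizing units and computing the index:
  silicon carbide: E = 413.9 GPa, ρ = 3185 kg/m³
  aluminum alloy: E = 73.40 GPa, ρ = 2842 kg/m³
  low-carbon steel: E = 202.0 GPa, ρ = 7881 kg/m³
  titanium alloy: E = 106.2 GPa, ρ = 4520 kg/m³
  tungsten: E = 409.4 GPa, ρ = 19220 kg/m³
  alloy steel: E = 208.9 GPa, ρ = 7860 kg/m³
  silicon carbide: M = 2.34×10⁻³
  aluminum alloy: M = 1.47×10⁻³
  titanium alloy: M = 1.05×10⁻³
  alloy steel: M = 0.755×10⁻³
  low-carbon steel: M = 0.745×10⁻³
  tungsten: M = 0.386×10⁻³
The maximum is for silicon carbide.

silicon carbide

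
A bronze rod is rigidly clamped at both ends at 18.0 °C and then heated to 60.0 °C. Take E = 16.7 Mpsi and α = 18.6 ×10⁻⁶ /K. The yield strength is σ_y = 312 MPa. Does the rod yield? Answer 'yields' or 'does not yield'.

does not yield

E = 16.7 Mpsi = 115.1 GPa.
ΔT = 42.00 K. Constrained thermal stress σ = E·α·ΔT = 115.1×10³ MPa × 18.6×10⁻⁶ × 42.00 = 89.9 MPa (compressive).
Compare to σ_y = 312 MPa: σ < σ_y, so it does not yield.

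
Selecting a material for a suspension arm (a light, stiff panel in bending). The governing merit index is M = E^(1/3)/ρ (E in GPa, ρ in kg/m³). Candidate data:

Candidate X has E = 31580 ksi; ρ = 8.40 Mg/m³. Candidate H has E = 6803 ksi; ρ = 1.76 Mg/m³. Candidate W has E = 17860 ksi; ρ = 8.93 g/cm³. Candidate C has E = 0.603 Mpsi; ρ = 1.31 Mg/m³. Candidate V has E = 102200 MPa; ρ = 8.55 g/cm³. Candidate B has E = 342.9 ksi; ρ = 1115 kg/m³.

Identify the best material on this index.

Convert each candidate to consistent units, then evaluate M:
  candidate X: E = 217.7 GPa, ρ = 8400 kg/m³
  candidate H: E = 46.91 GPa, ρ = 1760 kg/m³
  candidate W: E = 123.1 GPa, ρ = 8930 kg/m³
  candidate C: E = 4.158 GPa, ρ = 1310 kg/m³
  candidate V: E = 102.2 GPa, ρ = 8550 kg/m³
  candidate B: E = 2.364 GPa, ρ = 1115 kg/m³
  candidate H: M = 2.05×10⁻³
  candidate C: M = 1.23×10⁻³
  candidate B: M = 1.19×10⁻³
  candidate X: M = 0.716×10⁻³
  candidate W: M = 0.557×10⁻³
  candidate V: M = 0.547×10⁻³
Highest index: candidate H.

candidate H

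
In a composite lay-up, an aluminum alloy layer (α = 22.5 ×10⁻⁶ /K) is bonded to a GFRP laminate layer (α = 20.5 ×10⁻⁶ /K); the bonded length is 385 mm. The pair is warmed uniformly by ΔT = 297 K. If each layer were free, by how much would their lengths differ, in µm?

Δα = |22.5 − 20.5|×10⁻⁶/K = 2.00×10⁻⁶/K.
ΔL_mismatch = Δα·L·ΔT = 2.00×10⁻⁶ × 385.0 mm × 297.0 K = 229 µm.

229 µm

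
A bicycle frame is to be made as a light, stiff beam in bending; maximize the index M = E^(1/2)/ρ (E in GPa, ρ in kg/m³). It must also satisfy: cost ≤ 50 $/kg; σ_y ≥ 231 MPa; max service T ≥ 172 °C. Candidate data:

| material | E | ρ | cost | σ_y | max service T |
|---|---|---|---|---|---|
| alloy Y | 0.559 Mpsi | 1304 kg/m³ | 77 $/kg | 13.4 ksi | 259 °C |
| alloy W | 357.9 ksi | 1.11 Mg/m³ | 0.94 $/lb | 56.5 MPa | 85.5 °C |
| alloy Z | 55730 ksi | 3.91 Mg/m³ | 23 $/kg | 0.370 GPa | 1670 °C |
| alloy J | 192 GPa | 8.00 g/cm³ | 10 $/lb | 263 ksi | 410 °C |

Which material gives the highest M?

Screen on constraints: cost ≤ 50 $/kg; σ_y ≥ 231 MPa; max service T ≥ 172 °C. Survivors: alloy Z, alloy J.
After converting to SI:
  alloy Z: E = 384.2 GPa, ρ = 3910 kg/m³
  alloy J: E = 192.0 GPa, ρ = 8000 kg/m³
  alloy Z: M = 5.01×10⁻³
  alloy J: M = 1.73×10⁻³
Highest index: alloy Z.

alloy Z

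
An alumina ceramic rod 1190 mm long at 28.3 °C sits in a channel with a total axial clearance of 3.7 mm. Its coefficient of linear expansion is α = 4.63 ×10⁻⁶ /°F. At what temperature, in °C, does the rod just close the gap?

401 °C

α = 4.63×10⁻⁶/°F × 9/5 = 8.33×10⁻⁶/K.
α·L₀·ΔT = 3.7 mm ⇒ ΔT = 3.7 / (8.33×10⁻⁶ × 1190.0) = 373.1 K.
T = 28.3 + 373.1 = 401.4 °C.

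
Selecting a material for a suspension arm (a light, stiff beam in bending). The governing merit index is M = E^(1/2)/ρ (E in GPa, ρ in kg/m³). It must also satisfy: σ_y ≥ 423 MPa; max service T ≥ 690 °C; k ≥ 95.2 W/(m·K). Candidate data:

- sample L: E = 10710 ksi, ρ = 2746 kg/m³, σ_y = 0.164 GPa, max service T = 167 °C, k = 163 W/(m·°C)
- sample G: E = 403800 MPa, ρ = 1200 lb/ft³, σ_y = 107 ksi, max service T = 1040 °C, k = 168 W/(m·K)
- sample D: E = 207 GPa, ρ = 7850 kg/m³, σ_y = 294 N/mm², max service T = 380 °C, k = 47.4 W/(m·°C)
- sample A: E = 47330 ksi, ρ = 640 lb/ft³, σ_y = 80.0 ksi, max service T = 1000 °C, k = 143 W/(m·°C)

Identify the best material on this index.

sample A

Screen on constraints: σ_y ≥ 423 MPa; max service T ≥ 690 °C; k ≥ 95.2 W/(m·K). Survivors: sample G, sample A.
Convert each candidate to consistent units, then evaluate M:
  sample G: E = 403.8 GPa, ρ = 19220 kg/m³
  sample A: E = 326.3 GPa, ρ = 10250 kg/m³
  sample A: M = 1.76×10⁻³
  sample G: M = 1.05×10⁻³
Sample A has the largest M.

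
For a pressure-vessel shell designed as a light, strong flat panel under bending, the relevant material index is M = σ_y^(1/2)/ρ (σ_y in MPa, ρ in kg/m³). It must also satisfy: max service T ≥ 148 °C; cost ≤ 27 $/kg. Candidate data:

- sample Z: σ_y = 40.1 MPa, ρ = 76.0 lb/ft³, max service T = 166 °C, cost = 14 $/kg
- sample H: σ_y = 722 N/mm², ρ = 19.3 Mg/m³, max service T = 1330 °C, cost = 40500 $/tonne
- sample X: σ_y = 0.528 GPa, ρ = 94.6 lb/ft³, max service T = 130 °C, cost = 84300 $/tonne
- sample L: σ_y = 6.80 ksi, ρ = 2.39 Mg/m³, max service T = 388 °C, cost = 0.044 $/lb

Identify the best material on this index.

Screen on constraints: max service T ≥ 148 °C; cost ≤ 27 $/kg. Survivors: sample Z, sample L.
Putting every candidate on a common basis:
  sample Z: σ_y = 40.10 MPa, ρ = 1217 kg/m³
  sample L: σ_y = 46.88 MPa, ρ = 2390 kg/m³
  sample Z: M = 5.20×10⁻³
  sample L: M = 2.86×10⁻³
Highest index: sample Z.

sample Z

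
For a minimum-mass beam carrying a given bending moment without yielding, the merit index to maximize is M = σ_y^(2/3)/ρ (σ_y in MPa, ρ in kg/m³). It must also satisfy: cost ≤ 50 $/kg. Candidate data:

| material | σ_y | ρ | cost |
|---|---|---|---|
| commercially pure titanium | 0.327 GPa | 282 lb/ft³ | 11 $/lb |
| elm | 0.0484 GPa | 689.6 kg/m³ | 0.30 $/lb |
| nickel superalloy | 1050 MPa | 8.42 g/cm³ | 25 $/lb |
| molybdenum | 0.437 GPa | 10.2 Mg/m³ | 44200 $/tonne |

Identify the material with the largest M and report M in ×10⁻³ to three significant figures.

elm, M = 19.3×10⁻³

Screen on constraints: cost ≤ 50 $/kg. Survivors: commercially pure titanium, elm, molybdenum.
Convert each candidate to consistent units, then evaluate M:
  commercially pure titanium: σ_y = 327.0 MPa, ρ = 4517 kg/m³
  elm: σ_y = 48.40 MPa, ρ = 689.6 kg/m³
  molybdenum: σ_y = 437.0 MPa, ρ = 10200 kg/m³
  elm: M = 19.3×10⁻³
  commercially pure titanium: M = 10.5×10⁻³
  molybdenum: M = 5.65×10⁻³
Highest index: elm.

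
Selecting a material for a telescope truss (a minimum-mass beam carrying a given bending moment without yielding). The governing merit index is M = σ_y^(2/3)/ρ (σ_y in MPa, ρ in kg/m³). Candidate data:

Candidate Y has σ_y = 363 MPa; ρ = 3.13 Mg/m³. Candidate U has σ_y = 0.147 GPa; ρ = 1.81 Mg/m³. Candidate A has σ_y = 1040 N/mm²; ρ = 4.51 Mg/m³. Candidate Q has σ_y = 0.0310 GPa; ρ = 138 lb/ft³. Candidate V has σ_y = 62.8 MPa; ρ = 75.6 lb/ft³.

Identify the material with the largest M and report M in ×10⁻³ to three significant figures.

candidate A, M = 22.8×10⁻³

Normalizing units and computing the index:
  candidate Y: σ_y = 363.0 MPa, ρ = 3130 kg/m³
  candidate U: σ_y = 147.0 MPa, ρ = 1810 kg/m³
  candidate A: σ_y = 1040 MPa, ρ = 4510 kg/m³
  candidate Q: σ_y = 31.00 MPa, ρ = 2211 kg/m³
  candidate V: σ_y = 62.80 MPa, ρ = 1211 kg/m³
  candidate A: M = 22.8×10⁻³
  candidate Y: M = 16.3×10⁻³
  candidate U: M = 15.4×10⁻³
  candidate V: M = 13.0×10⁻³
  candidate Q: M = 4.46×10⁻³
Highest index: candidate A.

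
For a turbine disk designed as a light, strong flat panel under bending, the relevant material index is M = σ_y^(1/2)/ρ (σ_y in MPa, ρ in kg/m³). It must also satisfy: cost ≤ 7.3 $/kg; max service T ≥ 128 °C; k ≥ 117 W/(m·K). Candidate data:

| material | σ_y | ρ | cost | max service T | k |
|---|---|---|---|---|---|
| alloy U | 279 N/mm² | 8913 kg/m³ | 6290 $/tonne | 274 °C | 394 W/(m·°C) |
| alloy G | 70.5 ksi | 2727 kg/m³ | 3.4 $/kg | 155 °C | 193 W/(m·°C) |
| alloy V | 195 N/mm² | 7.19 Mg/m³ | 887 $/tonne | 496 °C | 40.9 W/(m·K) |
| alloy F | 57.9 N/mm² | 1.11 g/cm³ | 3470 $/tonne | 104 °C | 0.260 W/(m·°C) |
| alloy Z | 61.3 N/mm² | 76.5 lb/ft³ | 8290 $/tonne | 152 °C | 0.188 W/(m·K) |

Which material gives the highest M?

alloy G

Screen on constraints: cost ≤ 7.3 $/kg; max service T ≥ 128 °C; k ≥ 117 W/(m·K). Survivors: alloy U, alloy G.
Putting every candidate on a common basis:
  alloy U: σ_y = 279.0 MPa, ρ = 8913 kg/m³
  alloy G: σ_y = 486.1 MPa, ρ = 2727 kg/m³
  alloy G: M = 8.08×10⁻³
  alloy U: M = 1.87×10⁻³
Alloy G ranks first.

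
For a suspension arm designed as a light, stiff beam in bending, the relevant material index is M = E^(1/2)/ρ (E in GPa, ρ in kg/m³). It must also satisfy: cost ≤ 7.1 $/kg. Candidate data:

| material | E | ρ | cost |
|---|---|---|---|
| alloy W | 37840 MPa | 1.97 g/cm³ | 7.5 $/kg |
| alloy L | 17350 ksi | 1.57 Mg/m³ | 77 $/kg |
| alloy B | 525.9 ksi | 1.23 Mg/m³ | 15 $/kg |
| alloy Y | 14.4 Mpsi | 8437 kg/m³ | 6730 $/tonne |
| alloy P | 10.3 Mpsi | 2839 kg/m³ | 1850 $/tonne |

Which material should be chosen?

alloy P

Screen on constraints: cost ≤ 7.1 $/kg. Survivors: alloy Y, alloy P.
In SI units:
  alloy Y: E = 99.28 GPa, ρ = 8437 kg/m³
  alloy P: E = 71.02 GPa, ρ = 2839 kg/m³
  alloy P: M = 2.97×10⁻³
  alloy Y: M = 1.18×10⁻³
The maximum is for alloy P.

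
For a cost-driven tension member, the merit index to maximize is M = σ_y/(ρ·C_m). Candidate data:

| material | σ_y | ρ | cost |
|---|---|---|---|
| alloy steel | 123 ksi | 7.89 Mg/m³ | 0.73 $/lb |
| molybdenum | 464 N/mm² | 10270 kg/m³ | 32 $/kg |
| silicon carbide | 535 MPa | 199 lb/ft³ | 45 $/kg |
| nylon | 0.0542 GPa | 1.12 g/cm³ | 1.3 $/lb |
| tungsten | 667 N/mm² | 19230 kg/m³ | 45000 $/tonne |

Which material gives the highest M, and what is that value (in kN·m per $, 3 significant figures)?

In SI units:
  alloy steel: σ_y = 848.1 MPa, ρ = 7890 kg/m³, cost = 1.609 $/kg
  molybdenum: σ_y = 464.0 MPa, ρ = 10270 kg/m³, cost = 32.00 $/kg
  silicon carbide: σ_y = 535.0 MPa, ρ = 3188 kg/m³, cost = 45.00 $/kg
  nylon: σ_y = 54.20 MPa, ρ = 1120 kg/m³, cost = 2.866 $/kg
  tungsten: σ_y = 667.0 MPa, ρ = 19230 kg/m³, cost = 45.00 $/kg
  alloy steel: M = 66.8 kN·m per $
  nylon: M = 16.9 kN·m per $
  silicon carbide: M = 3.73 kN·m per $
  molybdenum: M = 1.41 kN·m per $
  tungsten: M = 0.771 kN·m per $
Alloy steel has the largest M.

alloy steel, M = 66.8 kN·m per $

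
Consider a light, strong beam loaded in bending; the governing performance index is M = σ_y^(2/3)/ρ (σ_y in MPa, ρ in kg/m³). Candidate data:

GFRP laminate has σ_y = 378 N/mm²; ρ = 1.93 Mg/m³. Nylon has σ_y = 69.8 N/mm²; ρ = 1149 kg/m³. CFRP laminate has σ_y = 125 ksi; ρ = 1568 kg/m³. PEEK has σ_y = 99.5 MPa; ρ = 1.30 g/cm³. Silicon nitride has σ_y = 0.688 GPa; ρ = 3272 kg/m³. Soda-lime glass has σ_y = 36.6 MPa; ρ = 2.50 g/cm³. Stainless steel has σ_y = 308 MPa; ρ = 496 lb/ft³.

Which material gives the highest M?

CFRP laminate

After converting to SI:
  GFRP laminate: σ_y = 378.0 MPa, ρ = 1930 kg/m³
  nylon: σ_y = 69.80 MPa, ρ = 1149 kg/m³
  CFRP laminate: σ_y = 861.8 MPa, ρ = 1568 kg/m³
  PEEK: σ_y = 99.50 MPa, ρ = 1300 kg/m³
  silicon nitride: σ_y = 688.0 MPa, ρ = 3272 kg/m³
  soda-lime glass: σ_y = 36.60 MPa, ρ = 2500 kg/m³
  stainless steel: σ_y = 308.0 MPa, ρ = 7945 kg/m³
  CFRP laminate: M = 57.8×10⁻³
  GFRP laminate: M = 27.1×10⁻³
  silicon nitride: M = 23.8×10⁻³
  PEEK: M = 16.5×10⁻³
  nylon: M = 14.8×10⁻³
  stainless steel: M = 5.74×10⁻³
  soda-lime glass: M = 4.41×10⁻³
The maximum is for CFRP laminate.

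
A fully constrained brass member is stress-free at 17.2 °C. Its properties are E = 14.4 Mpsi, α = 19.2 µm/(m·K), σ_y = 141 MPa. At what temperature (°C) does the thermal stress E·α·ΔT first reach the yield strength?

91.2 °C

E = 14.4 Mpsi = 99.28 GPa.
E·α·ΔT = 141.0 MPa ⇒ ΔT = 141.0 / (99.28×10³ × 19.2×10⁻⁶) = 73.97 K.
T = 17.2 + 73.97 = 91.17 °C.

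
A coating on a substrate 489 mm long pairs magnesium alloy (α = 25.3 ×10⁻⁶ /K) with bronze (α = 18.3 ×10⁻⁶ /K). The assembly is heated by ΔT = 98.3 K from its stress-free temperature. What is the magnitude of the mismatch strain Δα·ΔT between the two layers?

6.88×10⁻⁴

Δα = |25.3 − 18.3|×10⁻⁶/K = 7.00×10⁻⁶/K.
Mismatch strain = Δα·ΔT = 7.00×10⁻⁶ × 98.3 = 6.88×10⁻⁴.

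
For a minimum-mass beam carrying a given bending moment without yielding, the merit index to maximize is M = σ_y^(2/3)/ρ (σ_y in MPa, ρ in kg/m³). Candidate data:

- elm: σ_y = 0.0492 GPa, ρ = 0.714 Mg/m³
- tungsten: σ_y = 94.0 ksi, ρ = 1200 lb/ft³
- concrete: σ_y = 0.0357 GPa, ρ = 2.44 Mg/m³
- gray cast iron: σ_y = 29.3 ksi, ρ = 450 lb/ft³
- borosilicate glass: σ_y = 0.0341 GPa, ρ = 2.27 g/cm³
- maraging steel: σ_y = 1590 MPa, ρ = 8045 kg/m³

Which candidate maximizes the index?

elm

In SI units:
  elm: σ_y = 49.20 MPa, ρ = 714.0 kg/m³
  tungsten: σ_y = 648.1 MPa, ρ = 19220 kg/m³
  concrete: σ_y = 35.70 MPa, ρ = 2440 kg/m³
  gray cast iron: σ_y = 202.0 MPa, ρ = 7208 kg/m³
  borosilicate glass: σ_y = 34.10 MPa, ρ = 2270 kg/m³
  maraging steel: σ_y = 1590 MPa, ρ = 8045 kg/m³
  elm: M = 18.8×10⁻³
  maraging steel: M = 16.9×10⁻³
  gray cast iron: M = 4.78×10⁻³
  borosilicate glass: M = 4.63×10⁻³
  concrete: M = 4.44×10⁻³
  tungsten: M = 3.90×10⁻³
Elm has the largest M.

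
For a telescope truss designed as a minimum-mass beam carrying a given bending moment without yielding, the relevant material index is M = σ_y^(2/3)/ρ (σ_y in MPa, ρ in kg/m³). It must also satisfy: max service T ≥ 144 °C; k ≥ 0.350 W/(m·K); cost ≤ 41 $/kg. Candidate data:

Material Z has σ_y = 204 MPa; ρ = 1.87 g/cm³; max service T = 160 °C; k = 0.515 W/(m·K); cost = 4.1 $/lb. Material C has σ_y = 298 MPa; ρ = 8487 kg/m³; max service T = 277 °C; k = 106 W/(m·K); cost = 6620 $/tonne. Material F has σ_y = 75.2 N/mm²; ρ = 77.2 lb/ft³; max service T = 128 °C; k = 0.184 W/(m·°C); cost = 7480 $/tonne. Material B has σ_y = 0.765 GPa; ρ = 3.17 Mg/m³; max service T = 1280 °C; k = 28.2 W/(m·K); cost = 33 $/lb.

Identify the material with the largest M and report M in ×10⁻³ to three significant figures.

Screen on constraints: max service T ≥ 144 °C; k ≥ 0.350 W/(m·K); cost ≤ 41 $/kg. Survivors: material Z, material C.
Putting every candidate on a common basis:
  material Z: σ_y = 204.0 MPa, ρ = 1870 kg/m³
  material C: σ_y = 298.0 MPa, ρ = 8487 kg/m³
  material Z: M = 18.5×10⁻³
  material C: M = 5.26×10⁻³
The maximum is for material Z.

material Z, M = 18.5×10⁻³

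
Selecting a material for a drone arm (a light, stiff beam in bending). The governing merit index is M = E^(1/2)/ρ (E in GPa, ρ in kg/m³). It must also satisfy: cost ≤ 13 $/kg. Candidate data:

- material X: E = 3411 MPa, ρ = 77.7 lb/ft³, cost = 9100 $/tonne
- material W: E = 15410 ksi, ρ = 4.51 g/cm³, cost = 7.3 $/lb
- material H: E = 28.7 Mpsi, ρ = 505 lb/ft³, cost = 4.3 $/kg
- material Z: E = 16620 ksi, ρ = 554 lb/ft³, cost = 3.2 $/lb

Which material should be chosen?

Screen on constraints: cost ≤ 13 $/kg. Survivors: material X, material H, material Z.
Convert each candidate to consistent units, then evaluate M:
  material X: E = 3.411 GPa, ρ = 1245 kg/m³
  material H: E = 197.9 GPa, ρ = 8089 kg/m³
  material Z: E = 114.6 GPa, ρ = 8874 kg/m³
  material H: M = 1.74×10⁻³
  material X: M = 1.48×10⁻³
  material Z: M = 1.21×10⁻³
Highest index: material H.

material H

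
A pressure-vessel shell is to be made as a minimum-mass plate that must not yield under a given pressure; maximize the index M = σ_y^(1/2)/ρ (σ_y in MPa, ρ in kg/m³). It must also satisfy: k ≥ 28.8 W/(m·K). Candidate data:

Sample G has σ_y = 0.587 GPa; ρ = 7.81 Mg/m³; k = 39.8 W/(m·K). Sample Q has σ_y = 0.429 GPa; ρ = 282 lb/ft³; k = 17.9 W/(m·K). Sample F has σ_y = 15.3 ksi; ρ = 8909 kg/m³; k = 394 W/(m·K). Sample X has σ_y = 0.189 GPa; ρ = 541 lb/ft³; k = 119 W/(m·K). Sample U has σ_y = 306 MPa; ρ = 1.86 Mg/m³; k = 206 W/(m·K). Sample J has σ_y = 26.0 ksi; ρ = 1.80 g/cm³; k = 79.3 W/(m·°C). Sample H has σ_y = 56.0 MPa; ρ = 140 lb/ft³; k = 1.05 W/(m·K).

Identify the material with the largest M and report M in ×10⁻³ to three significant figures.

Screen on constraints: k ≥ 28.8 W/(m·K). Survivors: sample G, sample F, sample X, sample U, sample J.
Normalizing units and computing the index:
  sample G: σ_y = 587.0 MPa, ρ = 7810 kg/m³
  sample F: σ_y = 105.5 MPa, ρ = 8909 kg/m³
  sample X: σ_y = 189.0 MPa, ρ = 8666 kg/m³
  sample U: σ_y = 306.0 MPa, ρ = 1860 kg/m³
  sample J: σ_y = 179.3 MPa, ρ = 1800 kg/m³
  sample U: M = 9.40×10⁻³
  sample J: M = 7.44×10⁻³
  sample G: M = 3.10×10⁻³
  sample X: M = 1.59×10⁻³
  sample F: M = 1.15×10⁻³
The maximum is for sample U.

sample U, M = 9.40×10⁻³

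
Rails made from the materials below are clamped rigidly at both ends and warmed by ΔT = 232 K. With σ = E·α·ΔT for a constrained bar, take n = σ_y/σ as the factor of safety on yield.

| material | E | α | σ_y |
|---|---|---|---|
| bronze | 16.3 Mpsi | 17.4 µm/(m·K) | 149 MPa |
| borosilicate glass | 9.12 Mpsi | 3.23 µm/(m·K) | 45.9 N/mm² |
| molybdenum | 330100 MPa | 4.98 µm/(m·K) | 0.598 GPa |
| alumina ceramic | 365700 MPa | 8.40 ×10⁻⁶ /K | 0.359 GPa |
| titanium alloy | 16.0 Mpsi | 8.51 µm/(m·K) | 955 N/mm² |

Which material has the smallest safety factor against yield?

With everything in SI (GPa, ×10⁻⁶/K, MPa):
  bronze: E = 112.4, α = 17.4, σ_y = 149.0 → σ = 454 MPa, n = 0.328
  borosilicate glass: E = 62.88, α = 3.23, σ_y = 45.90 → σ = 47.1 MPa, n = 0.974
  molybdenum: E = 330.1, α = 4.98, σ_y = 598.0 → σ = 381 MPa, n = 1.57
  alumina ceramic: E = 365.7, α = 8.40, σ_y = 359.0 → σ = 713 MPa, n = 0.504
  titanium alloy: E = 110.3, α = 8.51, σ_y = 955.0 → σ = 218 MPa, n = 4.38
Bronze has the lowest safety factor, n = 0.328.

bronze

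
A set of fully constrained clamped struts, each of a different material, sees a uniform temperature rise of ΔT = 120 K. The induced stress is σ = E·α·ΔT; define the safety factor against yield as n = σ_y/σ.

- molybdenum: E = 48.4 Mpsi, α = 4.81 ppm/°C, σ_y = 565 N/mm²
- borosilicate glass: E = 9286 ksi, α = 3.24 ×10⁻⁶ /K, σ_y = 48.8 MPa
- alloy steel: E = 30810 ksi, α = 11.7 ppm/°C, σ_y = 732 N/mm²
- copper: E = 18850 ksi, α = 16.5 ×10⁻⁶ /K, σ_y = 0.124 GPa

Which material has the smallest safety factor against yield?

copper

In consistent units (E in GPa, α in ×10⁻⁶/K, σ_y in MPa):
  molybdenum: E = 333.7, α = 4.81, σ_y = 565.0 → σ = 193 MPa, n = 2.93
  borosilicate glass: E = 64.02, α = 3.24, σ_y = 48.80 → σ = 24.9 MPa, n = 1.96
  alloy steel: E = 212.4, α = 11.7, σ_y = 732.0 → σ = 298 MPa, n = 2.45
  copper: E = 130.0, α = 16.5, σ_y = 124.0 → σ = 257 MPa, n = 0.482
Smallest n: copper with n = 0.482.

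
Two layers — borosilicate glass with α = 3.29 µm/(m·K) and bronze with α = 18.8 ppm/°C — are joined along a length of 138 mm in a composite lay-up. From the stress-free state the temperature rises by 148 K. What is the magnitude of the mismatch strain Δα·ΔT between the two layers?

2.30×10⁻³

Δα = |3.29 − 18.8|×10⁻⁶/K = 15.5×10⁻⁶/K.
Mismatch strain = Δα·ΔT = 15.5×10⁻⁶ × 148.0 = 2.30×10⁻³.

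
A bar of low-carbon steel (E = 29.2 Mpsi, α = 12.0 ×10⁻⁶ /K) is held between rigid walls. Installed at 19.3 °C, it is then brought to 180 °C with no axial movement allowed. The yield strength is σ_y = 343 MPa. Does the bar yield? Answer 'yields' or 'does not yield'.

E = 29.2 Mpsi = 201.3 GPa.
ΔT = 160.7 K. Constrained thermal stress σ = E·α·ΔT = 201.3×10³ MPa × 12.0×10⁻⁶ × 160.7 = 388 MPa (compressive).
Compare to σ_y = 343 MPa: σ ≥ σ_y, so it yields.

yields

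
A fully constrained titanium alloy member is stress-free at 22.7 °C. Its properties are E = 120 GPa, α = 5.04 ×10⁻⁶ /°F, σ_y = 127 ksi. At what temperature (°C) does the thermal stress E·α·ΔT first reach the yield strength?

α = 5.04×10⁻⁶/°F × 9/5 = 9.07×10⁻⁶/K.
σ_y = 127 ksi = 875.6 MPa.
E·α·ΔT = 875.6 MPa ⇒ ΔT = 875.6 / (120.0×10³ × 9.07×10⁻⁶) = 804.3 K.
T = 22.7 + 804.3 = 827.0 °C.

827 °C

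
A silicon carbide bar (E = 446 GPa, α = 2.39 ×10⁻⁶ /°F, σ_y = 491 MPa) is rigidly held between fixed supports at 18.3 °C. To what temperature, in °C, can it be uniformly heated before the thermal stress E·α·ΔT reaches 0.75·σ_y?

α = 2.39×10⁻⁶/°F × 9/5 = 4.30×10⁻⁶/K.
E·α·ΔT = 368.2 MPa ⇒ ΔT = 368.2 / (446.0×10³ × 4.30×10⁻⁶) = 191.9 K.
T = 18.3 + 191.9 = 210.2 °C.

210 °C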